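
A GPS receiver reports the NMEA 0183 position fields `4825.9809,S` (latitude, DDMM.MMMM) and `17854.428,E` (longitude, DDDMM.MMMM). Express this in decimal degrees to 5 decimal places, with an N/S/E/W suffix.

48.43302° S, 178.90713° E

Lat: split at 2 digits → 48° and 25.9809′; 48 + 25.9809/60 = 48.433015
λ: split at 3 digits → 178° and 54.428′; 178 + 54.428/60 = 178.907133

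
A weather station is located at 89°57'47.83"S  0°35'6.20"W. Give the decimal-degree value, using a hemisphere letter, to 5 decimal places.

Latitude: 89° + 57/60 + 47.83/3600 = 89 + 0.950000 + 0.013286 = 89.963286
λ: 0 + 35/60 + 6.2/3600 = 0.585056

89.96329° S, 0.58506° W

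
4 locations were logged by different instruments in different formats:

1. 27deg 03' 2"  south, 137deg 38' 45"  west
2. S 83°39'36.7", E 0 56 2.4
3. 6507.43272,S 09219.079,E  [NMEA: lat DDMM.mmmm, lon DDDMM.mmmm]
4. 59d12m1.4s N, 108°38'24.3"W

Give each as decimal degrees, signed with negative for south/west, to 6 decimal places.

1. -27.050556, -137.645833
2. -83.660194, 0.934000
3. -65.123879, 92.317983
4. 59.200389, -108.640083

Point 1:
  φ: 27° + 3/60 + 2/3600 = 27 + 0.050000 + 0.000556 = 27.0505556
  S ⇒ negate
  λ: 137° + 38/60 + 45/3600 = 137 + 0.633333 + 0.012500 = 137.6458333
  W → negative
Point 2:
  Lat: 83 + 39/60 + 36.7/3600 = 83.6601944
  hemisphere S, so the sign is −
  λ: 0° + 56/60 + 2.4/3600 = 0 + 0.933333 + 0.000667 = 0.9340000
  E ⇒ keep positive
Point 3:
  Lat: split at 2 digits → 65° and 7.43272′; 65 + 7.43272/60 = 65.1238787
  S ⇒ negate
  Lon: split at 3 digits → 092° and 19.079′; 92 + 19.079/60 = 92.3179833
  E ⇒ keep positive
Point 4:
  Lat: 59° + 12/60 + 1.4/3600 = 59 + 0.200000 + 0.000389 = 59.2003889
  N → positive
  λ: 108° + 38/60 + 24.3/3600 = 108 + 0.633333 + 0.006750 = 108.6400833
  W → negative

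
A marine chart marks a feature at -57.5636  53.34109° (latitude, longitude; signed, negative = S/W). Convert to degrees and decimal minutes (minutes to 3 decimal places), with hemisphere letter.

Latitude is negative → S; |value| = 57.563600
Latitude: fractional part 0.563600 → 33.81600 minutes
Lon: minutes = (53.341090 − 53) × 60 = 20.46540

57° 33.816′ S, 53° 20.465′ E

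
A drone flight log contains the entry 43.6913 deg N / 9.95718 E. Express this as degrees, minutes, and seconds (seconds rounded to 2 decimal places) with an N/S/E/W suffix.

Latitude: 0.691300° → 41.47800′; 0.47800 × 60 = 28.6800″
λ: 0.957180 × 60 = 57.43080′ → 57′, remainder × 60 = 25.8480″

43°41′28.68″ N, 9°57′25.85″ E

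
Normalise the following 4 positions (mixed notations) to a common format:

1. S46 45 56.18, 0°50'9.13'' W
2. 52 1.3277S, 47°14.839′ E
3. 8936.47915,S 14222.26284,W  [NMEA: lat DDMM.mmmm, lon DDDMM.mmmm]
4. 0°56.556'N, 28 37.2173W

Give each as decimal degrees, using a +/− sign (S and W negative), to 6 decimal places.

Point 1:
  Lat: 46 + 45/60 + 56.18/3600 = 46.7656056
  S ⇒ negate
  λ: 0 + 50/60 + 9.13/3600 = 0.8358694
  W ⇒ negate
Point 2:
  Lat: 1.3277′ = 0.022128°; total 52.0221283
  hemisphere S, so the sign is −
  λ: 14.839′ = 0.247317°; total 47.2473167
  E ⇒ keep positive
Point 3:
  Lat: split at 2 digits → 89° and 36.47915′; 89 + 36.47915/60 = 89.6079858
  hemisphere S, so the sign is −
  λ: degrees = first 3 digits = 142, minutes = 22.26284; 142 + 22.26284/60 = 142.3710473
  W ⇒ negate
Point 4:
  Latitude: 0 + 56.556/60 = 0.9426000
  N ⇒ keep positive
  Lon: 28 + 37.2173/60 = 28.6202883
  hemisphere W, so the sign is −

1. -46.765606, -0.835869
2. -52.022128, 47.247317
3. -89.607986, -142.371047
4. 0.942600, -28.620288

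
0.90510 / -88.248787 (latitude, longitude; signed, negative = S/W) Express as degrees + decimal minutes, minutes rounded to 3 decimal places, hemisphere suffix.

Latitude: minutes = (0.905100 − 0) × 60 = 54.30600
Longitude is negative → W; |value| = 88.248787
Lon: minutes = (88.248787 − 88) × 60 = 14.92722

0° 54.306′ N, 88° 14.927′ W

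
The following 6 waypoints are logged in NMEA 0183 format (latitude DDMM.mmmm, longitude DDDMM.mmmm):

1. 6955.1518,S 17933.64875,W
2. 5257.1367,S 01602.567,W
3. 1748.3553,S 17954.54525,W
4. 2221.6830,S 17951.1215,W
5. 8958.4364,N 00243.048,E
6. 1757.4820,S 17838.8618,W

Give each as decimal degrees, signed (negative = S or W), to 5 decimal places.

1. -69.91920, -179.56081
2. -52.95228, -16.04278
3. -17.80592, -179.90909
4. -22.36138, -179.85203
5. 89.97394, 2.71747
6. -17.95803, -178.64770

Point 1:
  Lat: split at 2 digits → 69° and 55.1518′; 69 + 55.1518/60 = 69.919197
  S ⇒ negate
  λ: degrees = first 3 digits = 179, minutes = 33.64875; 179 + 33.64875/60 = 179.560813
  W → negative
Point 2:
  φ: split at 2 digits → 52° and 57.1367′; 52 + 57.1367/60 = 52.952278
  hemisphere S, so the sign is −
  Longitude: degrees = first 3 digits = 16, minutes = 2.567; 16 + 2.567/60 = 16.042783
  W ⇒ negate
Point 3:
  φ: degrees = first 2 digits = 17, minutes = 48.3553; 17 + 48.3553/60 = 17.805922
  S → negative
  λ: degrees = first 3 digits = 179, minutes = 54.54525; 179 + 54.54525/60 = 179.909088
  W ⇒ negate
Point 4:
  Lat: split at 2 digits → 22° and 21.683′; 22 + 21.683/60 = 22.361383
  S ⇒ negate
  Lon: degrees = first 3 digits = 179, minutes = 51.1215; 179 + 51.1215/60 = 179.852025
  hemisphere W, so the sign is −
Point 5:
  Latitude: split at 2 digits → 89° and 58.4364′; 89 + 58.4364/60 = 89.973940
  N ⇒ keep positive
  Lon: split at 3 digits → 002° and 43.048′; 2 + 43.048/60 = 2.717467
  E ⇒ keep positive
Point 6:
  Latitude: degrees = first 2 digits = 17, minutes = 57.482; 17 + 57.482/60 = 17.958033
  S ⇒ negate
  λ: degrees = first 3 digits = 178, minutes = 38.8618; 178 + 38.8618/60 = 178.647697
  hemisphere W, so the sign is −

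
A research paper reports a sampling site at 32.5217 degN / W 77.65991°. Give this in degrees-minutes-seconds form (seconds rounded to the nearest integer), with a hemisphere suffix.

32°31′18″ N, 77°39′36″ W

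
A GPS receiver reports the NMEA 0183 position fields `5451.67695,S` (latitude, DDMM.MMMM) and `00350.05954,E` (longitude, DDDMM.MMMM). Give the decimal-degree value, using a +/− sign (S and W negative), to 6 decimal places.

-54.861283, 3.834326

φ: degrees = first 2 digits = 54, minutes = 51.67695; 54 + 51.67695/60 = 54.8612825
S → negative
Lon: degrees = first 3 digits = 3, minutes = 50.05954; 3 + 50.05954/60 = 3.8343257
E → positive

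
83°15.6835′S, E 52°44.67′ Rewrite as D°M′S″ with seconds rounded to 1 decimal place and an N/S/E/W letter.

83°15′41.0″ S, 52°44′40.2″ E

Latitude: fractional minutes 0.68350 × 60 = 41.010″
λ: fractional minutes 0.67000 × 60 = 40.200″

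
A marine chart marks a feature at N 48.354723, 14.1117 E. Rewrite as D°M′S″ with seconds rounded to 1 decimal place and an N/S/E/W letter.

48°21′17.0″ N, 14°06′42.1″ E

Latitude: 0.354723° → 21.28338′; 0.28338 × 60 = 17.003″
Longitude: whole degrees 14; 6.70200′ → 6′ and 42.120″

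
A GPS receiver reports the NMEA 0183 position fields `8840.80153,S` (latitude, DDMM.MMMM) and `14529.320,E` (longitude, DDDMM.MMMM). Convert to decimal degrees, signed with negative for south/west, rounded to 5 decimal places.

-88.68003, 145.48867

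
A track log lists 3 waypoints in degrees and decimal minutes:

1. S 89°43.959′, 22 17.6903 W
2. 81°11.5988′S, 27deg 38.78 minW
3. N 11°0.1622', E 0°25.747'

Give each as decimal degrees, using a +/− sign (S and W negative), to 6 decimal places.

1. -89.732650, -22.294838
2. -81.193313, -27.646333
3. 11.002703, 0.429117

Point 1:
  φ: 43.959′ = 0.732650°; total 89.7326500
  S ⇒ negate
  λ: 17.6903′ = 0.294838°; total 22.2948383
  W ⇒ negate
Point 2:
  φ: 81 + 11.5988/60 = 81.1933133
  hemisphere S, so the sign is −
  Lon: 27 + 38.78/60 = 27.6463333
  hemisphere W, so the sign is −
Point 3:
  Lat: 11 + 0.1622/60 = 11.0027033
  N → positive
  Longitude: 25.747′ = 0.429117°; total 0.4291167
  E ⇒ keep positive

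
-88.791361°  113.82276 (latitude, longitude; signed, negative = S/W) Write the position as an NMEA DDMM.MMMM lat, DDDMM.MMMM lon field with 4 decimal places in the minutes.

8847.4817,S / 11349.3656,E

Latitude is negative → S; |value| = 88.791361
Latitude: fractional part 0.791361 → 47.481660 minutes
Lon: minutes = (113.822760 − 113) × 60 = 49.365600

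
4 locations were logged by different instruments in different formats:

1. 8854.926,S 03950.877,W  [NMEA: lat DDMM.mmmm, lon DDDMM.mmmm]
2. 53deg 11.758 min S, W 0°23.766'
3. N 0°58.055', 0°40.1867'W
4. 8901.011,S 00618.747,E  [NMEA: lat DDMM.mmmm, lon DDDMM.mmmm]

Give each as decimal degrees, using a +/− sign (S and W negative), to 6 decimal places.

Point 1:
  φ: split at 2 digits → 88° and 54.926′; 88 + 54.926/60 = 88.9154333
  hemisphere S, so the sign is −
  Longitude: degrees = first 3 digits = 39, minutes = 50.877; 39 + 50.877/60 = 39.8479500
  W → negative
Point 2:
  Lat: 53 + 11.758/60 = 53.1959667
  hemisphere S, so the sign is −
  Longitude: 23.766′ = 0.396100°; total 0.3961000
  W → negative
Point 3:
  Latitude: 58.055′ = 0.967583°; total 0.9675833
  N ⇒ keep positive
  Longitude: 0 + 40.1867/60 = 0.6697783
  W → negative
Point 4:
  Latitude: split at 2 digits → 89° and 1.011′; 89 + 1.011/60 = 89.0168500
  hemisphere S, so the sign is −
  Lon: split at 3 digits → 006° and 18.747′; 6 + 18.747/60 = 6.3124500
  E ⇒ keep positive

1. -88.915433, -39.847950
2. -53.195967, -0.396100
3. 0.967583, -0.669778
4. -89.016850, 6.312450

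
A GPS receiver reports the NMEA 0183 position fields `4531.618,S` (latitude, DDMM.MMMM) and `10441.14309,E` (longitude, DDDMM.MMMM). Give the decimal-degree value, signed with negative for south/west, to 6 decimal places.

-45.526967, 104.685718

Latitude: split at 2 digits → 45° and 31.618′; 45 + 31.618/60 = 45.5269667
S ⇒ negate
Longitude: degrees = first 3 digits = 104, minutes = 41.14309; 104 + 41.14309/60 = 104.6857182
E ⇒ keep positive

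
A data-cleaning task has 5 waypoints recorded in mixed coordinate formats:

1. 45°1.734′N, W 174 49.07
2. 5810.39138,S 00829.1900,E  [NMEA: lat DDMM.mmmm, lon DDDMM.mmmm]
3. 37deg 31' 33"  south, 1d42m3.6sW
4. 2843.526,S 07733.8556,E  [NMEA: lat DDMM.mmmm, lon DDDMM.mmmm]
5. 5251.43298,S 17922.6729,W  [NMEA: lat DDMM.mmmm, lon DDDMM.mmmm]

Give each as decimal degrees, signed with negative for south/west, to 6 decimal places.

Point 1:
  Lat: 45 + 1.734/60 = 45.0289000
  N → positive
  λ: 174 + 49.07/60 = 174.8178333
  W → negative
Point 2:
  φ: split at 2 digits → 58° and 10.39138′; 58 + 10.39138/60 = 58.1731897
  S ⇒ negate
  λ: split at 3 digits → 008° and 29.19′; 8 + 29.19/60 = 8.4865000
  E ⇒ keep positive
Point 3:
  φ: 37° + 31/60 + 33/3600 = 37 + 0.516667 + 0.009167 = 37.5258333
  hemisphere S, so the sign is −
  λ: 1° + 42/60 + 3.6/3600 = 1 + 0.700000 + 0.001000 = 1.7010000
  hemisphere W, so the sign is −
Point 4:
  Lat: split at 2 digits → 28° and 43.526′; 28 + 43.526/60 = 28.7254333
  S → negative
  Longitude: split at 3 digits → 077° and 33.8556′; 77 + 33.8556/60 = 77.5642600
  E → positive
Point 5:
  φ: split at 2 digits → 52° and 51.43298′; 52 + 51.43298/60 = 52.8572163
  S → negative
  λ: split at 3 digits → 179° and 22.6729′; 179 + 22.6729/60 = 179.3778817
  hemisphere W, so the sign is −

1. 45.028900, -174.817833
2. -58.173190, 8.486500
3. -37.525833, -1.701000
4. -28.725433, 77.564260
5. -52.857216, -179.377882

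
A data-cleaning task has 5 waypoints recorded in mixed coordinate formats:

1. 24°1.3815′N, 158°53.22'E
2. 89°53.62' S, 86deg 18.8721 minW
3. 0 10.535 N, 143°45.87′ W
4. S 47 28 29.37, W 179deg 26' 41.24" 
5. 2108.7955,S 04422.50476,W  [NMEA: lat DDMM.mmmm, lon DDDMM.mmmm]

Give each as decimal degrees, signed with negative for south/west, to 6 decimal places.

1. 24.023025, 158.887000
2. -89.893667, -86.314535
3. 0.175583, -143.764500
4. -47.474825, -179.444789
5. -21.146592, -44.375079

Point 1:
  Lat: 24 + 1.3815/60 = 24.0230250
  N → positive
  Longitude: 158 + 53.22/60 = 158.8870000
  E ⇒ keep positive
Point 2:
  φ: 53.62′ = 0.893667°; total 89.8936667
  S ⇒ negate
  Longitude: 86 + 18.8721/60 = 86.3145350
  W → negative
Point 3:
  Latitude: 10.535′ = 0.175583°; total 0.1755833
  N ⇒ keep positive
  Longitude: 143 + 45.87/60 = 143.7645000
  W → negative
Point 4:
  Lat: 47° + 28/60 + 29.37/3600 = 47 + 0.466667 + 0.008158 = 47.4748250
  S ⇒ negate
  Longitude: 179° + 26/60 + 41.24/3600 = 179 + 0.433333 + 0.011456 = 179.4447889
  hemisphere W, so the sign is −
Point 5:
  Lat: degrees = first 2 digits = 21, minutes = 8.7955; 21 + 8.7955/60 = 21.1465917
  S ⇒ negate
  Lon: split at 3 digits → 044° and 22.50476′; 44 + 22.50476/60 = 44.3750793
  W ⇒ negate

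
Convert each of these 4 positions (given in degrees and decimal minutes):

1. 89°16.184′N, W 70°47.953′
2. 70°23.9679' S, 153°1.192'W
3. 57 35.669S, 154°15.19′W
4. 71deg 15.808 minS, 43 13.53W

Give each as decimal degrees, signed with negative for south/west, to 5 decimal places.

1. 89.26973, -70.79922
2. -70.39947, -153.01987
3. -57.59448, -154.25317
4. -71.26347, -43.22550

Point 1:
  φ: 89 + 16.184/60 = 89.269733
  N ⇒ keep positive
  Lon: 47.953′ = 0.799217°; total 70.799217
  W ⇒ negate
Point 2:
  Latitude: 70 + 23.9679/60 = 70.399465
  S ⇒ negate
  λ: 1.192′ = 0.019867°; total 153.019867
  W → negative
Point 3:
  φ: 35.669′ = 0.594483°; total 57.594483
  S ⇒ negate
  λ: 154 + 15.19/60 = 154.253167
  W → negative
Point 4:
  Lat: 15.808′ = 0.263467°; total 71.263467
  hemisphere S, so the sign is −
  Lon: 43 + 13.53/60 = 43.225500
  W → negative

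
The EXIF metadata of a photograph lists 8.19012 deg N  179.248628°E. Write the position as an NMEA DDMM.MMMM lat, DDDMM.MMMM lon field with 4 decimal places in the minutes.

0811.4072,N / 17914.9177,E

Lat: fractional part 0.190120 → 11.407200 minutes
Longitude: 179° + 0.248628 × 60 = 179° 14.917680′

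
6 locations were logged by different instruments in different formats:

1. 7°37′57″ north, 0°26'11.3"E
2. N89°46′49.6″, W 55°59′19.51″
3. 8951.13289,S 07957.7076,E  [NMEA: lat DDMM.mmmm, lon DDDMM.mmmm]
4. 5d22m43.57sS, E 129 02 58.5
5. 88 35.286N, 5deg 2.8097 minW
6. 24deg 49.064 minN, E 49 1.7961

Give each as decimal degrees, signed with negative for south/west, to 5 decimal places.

Point 1:
  φ: 7 + 37/60 + 57/3600 = 7.632500
  N → positive
  Longitude: 0° + 26/60 + 11.3/3600 = 0 + 0.433333 + 0.003139 = 0.436472
  E → positive
Point 2:
  φ: 89 + 46/60 + 49.6/3600 = 89.780444
  N ⇒ keep positive
  Longitude: 55° + 59/60 + 19.51/3600 = 55 + 0.983333 + 0.005419 = 55.988753
  W → negative
Point 3:
  Latitude: degrees = first 2 digits = 89, minutes = 51.13289; 89 + 51.13289/60 = 89.852215
  hemisphere S, so the sign is −
  λ: split at 3 digits → 079° and 57.7076′; 79 + 57.7076/60 = 79.961793
  E ⇒ keep positive
Point 4:
  Latitude: 5 + 22/60 + 43.57/3600 = 5.378769
  S → negative
  Lon: 129 + 2/60 + 58.5/3600 = 129.049583
  E ⇒ keep positive
Point 5:
  φ: 35.286′ = 0.588100°; total 88.588100
  N → positive
  λ: 2.8097′ = 0.046828°; total 5.046828
  W ⇒ negate
Point 6:
  Lat: 24 + 49.064/60 = 24.817733
  N → positive
  Longitude: 1.7961′ = 0.029935°; total 49.029935
  E ⇒ keep positive

1. 7.63250, 0.43647
2. 89.78044, -55.98875
3. -89.85221, 79.96179
4. -5.37877, 129.04958
5. 88.58810, -5.04683
6. 24.81773, 49.02994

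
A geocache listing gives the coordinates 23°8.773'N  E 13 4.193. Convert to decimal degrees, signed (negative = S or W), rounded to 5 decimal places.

φ: 8.773′ = 0.146217°; total 23.146217
N ⇒ keep positive
Lon: 4.193′ = 0.069883°; total 13.069883
E → positive

23.14622, 13.06988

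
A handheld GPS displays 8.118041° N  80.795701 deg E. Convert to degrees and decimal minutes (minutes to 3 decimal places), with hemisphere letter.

8° 7.082′ N, 80° 47.742′ E

Lat: 8° + 0.118041 × 60 = 8° 7.08246′
Longitude: minutes = (80.795701 − 80) × 60 = 47.74206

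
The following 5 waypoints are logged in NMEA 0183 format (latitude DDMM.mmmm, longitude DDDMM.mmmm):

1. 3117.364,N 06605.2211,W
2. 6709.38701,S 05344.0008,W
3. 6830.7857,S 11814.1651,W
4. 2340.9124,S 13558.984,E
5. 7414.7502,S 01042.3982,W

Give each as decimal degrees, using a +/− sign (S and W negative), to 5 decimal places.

Point 1:
  φ: degrees = first 2 digits = 31, minutes = 17.364; 31 + 17.364/60 = 31.289400
  N ⇒ keep positive
  Lon: degrees = first 3 digits = 66, minutes = 5.2211; 66 + 5.2211/60 = 66.087018
  W ⇒ negate
Point 2:
  Lat: split at 2 digits → 67° and 9.38701′; 67 + 9.38701/60 = 67.156450
  S → negative
  Lon: degrees = first 3 digits = 53, minutes = 44.0008; 53 + 44.0008/60 = 53.733347
  hemisphere W, so the sign is −
Point 3:
  Latitude: degrees = first 2 digits = 68, minutes = 30.7857; 68 + 30.7857/60 = 68.513095
  hemisphere S, so the sign is −
  Longitude: split at 3 digits → 118° and 14.1651′; 118 + 14.1651/60 = 118.236085
  hemisphere W, so the sign is −
Point 4:
  φ: degrees = first 2 digits = 23, minutes = 40.9124; 23 + 40.9124/60 = 23.681873
  hemisphere S, so the sign is −
  Lon: degrees = first 3 digits = 135, minutes = 58.984; 135 + 58.984/60 = 135.983067
  E → positive
Point 5:
  φ: degrees = first 2 digits = 74, minutes = 14.7502; 74 + 14.7502/60 = 74.245837
  S ⇒ negate
  Lon: degrees = first 3 digits = 10, minutes = 42.3982; 10 + 42.3982/60 = 10.706637
  hemisphere W, so the sign is −

1. 31.28940, -66.08702
2. -67.15645, -53.73335
3. -68.51310, -118.23609
4. -23.68187, 135.98307
5. -74.24584, -10.70664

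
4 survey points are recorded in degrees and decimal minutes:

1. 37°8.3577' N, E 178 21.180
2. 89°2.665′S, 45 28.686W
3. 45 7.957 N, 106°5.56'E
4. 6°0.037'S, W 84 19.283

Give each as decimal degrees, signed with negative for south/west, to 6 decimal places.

1. 37.139295, 178.353000
2. -89.044417, -45.478100
3. 45.132617, 106.092667
4. -6.000617, -84.321383

Point 1:
  Latitude: 37 + 8.3577/60 = 37.1392950
  N → positive
  Lon: 178 + 21.18/60 = 178.3530000
  E → positive
Point 2:
  Latitude: 89 + 2.665/60 = 89.0444167
  S → negative
  Longitude: 28.686′ = 0.478100°; total 45.4781000
  hemisphere W, so the sign is −
Point 3:
  Lat: 7.957′ = 0.132617°; total 45.1326167
  N ⇒ keep positive
  Longitude: 5.56′ = 0.092667°; total 106.0926667
  E → positive
Point 4:
  φ: 0.037′ = 0.000617°; total 6.0006167
  S → negative
  Longitude: 19.283′ = 0.321383°; total 84.3213833
  W → negative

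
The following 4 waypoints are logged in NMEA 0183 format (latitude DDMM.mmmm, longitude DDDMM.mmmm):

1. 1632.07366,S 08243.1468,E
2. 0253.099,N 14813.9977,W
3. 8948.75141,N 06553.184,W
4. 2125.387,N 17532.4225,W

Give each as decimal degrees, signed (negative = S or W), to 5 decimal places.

Point 1:
  Latitude: degrees = first 2 digits = 16, minutes = 32.07366; 16 + 32.07366/60 = 16.534561
  S ⇒ negate
  Longitude: split at 3 digits → 082° and 43.1468′; 82 + 43.1468/60 = 82.719113
  E → positive
Point 2:
  φ: degrees = first 2 digits = 2, minutes = 53.099; 2 + 53.099/60 = 2.884983
  N → positive
  Longitude: split at 3 digits → 148° and 13.9977′; 148 + 13.9977/60 = 148.233295
  hemisphere W, so the sign is −
Point 3:
  Latitude: split at 2 digits → 89° and 48.75141′; 89 + 48.75141/60 = 89.812524
  N ⇒ keep positive
  Longitude: split at 3 digits → 065° and 53.184′; 65 + 53.184/60 = 65.886400
  hemisphere W, so the sign is −
Point 4:
  Latitude: degrees = first 2 digits = 21, minutes = 25.387; 21 + 25.387/60 = 21.423117
  N ⇒ keep positive
  λ: degrees = first 3 digits = 175, minutes = 32.4225; 175 + 32.4225/60 = 175.540375
  W → negative

1. -16.53456, 82.71911
2. 2.88498, -148.23330
3. 89.81252, -65.88640
4. 21.42312, -175.54038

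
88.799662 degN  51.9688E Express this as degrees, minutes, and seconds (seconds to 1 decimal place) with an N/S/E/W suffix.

88°47′58.8″ N, 51°58′7.7″ E

Lat: 0.799662 × 60 = 47.97972′ → 47′, remainder × 60 = 58.783″
Longitude: 0.968800° → 58.12800′; 0.12800 × 60 = 7.680″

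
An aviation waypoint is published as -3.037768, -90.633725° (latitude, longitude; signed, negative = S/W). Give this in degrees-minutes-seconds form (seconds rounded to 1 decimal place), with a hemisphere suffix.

3°02′16.0″ S, 90°38′1.4″ W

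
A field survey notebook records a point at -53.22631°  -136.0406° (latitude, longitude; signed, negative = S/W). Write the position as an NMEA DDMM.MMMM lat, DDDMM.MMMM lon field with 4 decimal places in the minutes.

Latitude is negative → S; |value| = 53.226310
φ: fractional part 0.226310 → 13.578600 minutes
Longitude is negative → W; |value| = 136.040600
λ: fractional part 0.040600 → 2.436000 minutes

5313.5786,S / 13602.4360,W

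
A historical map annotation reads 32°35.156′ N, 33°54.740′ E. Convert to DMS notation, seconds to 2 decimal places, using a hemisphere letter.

Latitude: fractional minutes 0.15600 × 60 = 9.3600″
Longitude: 54.74000′ → 54′ and 0.74000 × 60 = 44.4000″

32°35′9.36″ N, 33°54′44.40″ E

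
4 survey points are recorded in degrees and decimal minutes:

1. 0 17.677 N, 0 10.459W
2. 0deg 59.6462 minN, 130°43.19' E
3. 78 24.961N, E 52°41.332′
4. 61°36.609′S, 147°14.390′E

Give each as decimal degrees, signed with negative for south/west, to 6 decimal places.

1. 0.294617, -0.174317
2. 0.994103, 130.719833
3. 78.416017, 52.688867
4. -61.610150, 147.239833

Point 1:
  Lat: 17.677′ = 0.294617°; total 0.2946167
  N ⇒ keep positive
  λ: 10.459′ = 0.174317°; total 0.1743167
  W → negative
Point 2:
  Lat: 59.6462′ = 0.994103°; total 0.9941033
  N ⇒ keep positive
  Longitude: 130 + 43.19/60 = 130.7198333
  E → positive
Point 3:
  Lat: 78 + 24.961/60 = 78.4160167
  N ⇒ keep positive
  λ: 41.332′ = 0.688867°; total 52.6888667
  E → positive
Point 4:
  Latitude: 36.609′ = 0.610150°; total 61.6101500
  S → negative
  Longitude: 147 + 14.39/60 = 147.2398333
  E → positive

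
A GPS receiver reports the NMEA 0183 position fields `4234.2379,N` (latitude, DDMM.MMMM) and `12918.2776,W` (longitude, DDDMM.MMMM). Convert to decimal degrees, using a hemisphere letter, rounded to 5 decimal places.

Latitude: split at 2 digits → 42° and 34.2379′; 42 + 34.2379/60 = 42.570632
Longitude: split at 3 digits → 129° and 18.2776′; 129 + 18.2776/60 = 129.304627

42.57063° N, 129.30463° W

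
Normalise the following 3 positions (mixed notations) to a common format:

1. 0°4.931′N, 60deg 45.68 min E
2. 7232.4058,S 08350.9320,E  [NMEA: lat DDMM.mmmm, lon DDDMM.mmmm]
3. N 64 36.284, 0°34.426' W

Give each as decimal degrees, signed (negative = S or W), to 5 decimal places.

1. 0.08218, 60.76133
2. -72.54010, 83.84887
3. 64.60473, -0.57377

Point 1:
  Lat: 0 + 4.931/60 = 0.082183
  N ⇒ keep positive
  λ: 45.68′ = 0.761333°; total 60.761333
  E → positive
Point 2:
  φ: split at 2 digits → 72° and 32.4058′; 72 + 32.4058/60 = 72.540097
  hemisphere S, so the sign is −
  λ: degrees = first 3 digits = 83, minutes = 50.932; 83 + 50.932/60 = 83.848867
  E → positive
Point 3:
  Lat: 36.284′ = 0.604733°; total 64.604733
  N → positive
  Longitude: 0 + 34.426/60 = 0.573767
  W → negative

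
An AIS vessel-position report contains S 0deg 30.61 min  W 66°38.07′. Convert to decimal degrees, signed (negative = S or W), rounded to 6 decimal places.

-0.510167, -66.634500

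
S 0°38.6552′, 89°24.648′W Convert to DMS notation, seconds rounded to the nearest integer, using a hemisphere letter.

0°38′39″ S, 89°24′39″ W

Latitude: 38.65520′ → 38′ and 0.65520 × 60 = 39.31″
λ: fractional minutes 0.64800 × 60 = 38.88″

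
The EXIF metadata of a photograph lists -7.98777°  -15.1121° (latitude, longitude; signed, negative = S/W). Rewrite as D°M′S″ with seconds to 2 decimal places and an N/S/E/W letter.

Latitude is negative → S; |value| = 7.987770
Lat: 0.987770° → 59.26620′; 0.26620 × 60 = 15.9720″
Longitude is negative → W; |value| = 15.112100
λ: 0.112100 × 60 = 6.72600′ → 6′, remainder × 60 = 43.5600″

7°59′15.97″ S, 15°06′43.56″ W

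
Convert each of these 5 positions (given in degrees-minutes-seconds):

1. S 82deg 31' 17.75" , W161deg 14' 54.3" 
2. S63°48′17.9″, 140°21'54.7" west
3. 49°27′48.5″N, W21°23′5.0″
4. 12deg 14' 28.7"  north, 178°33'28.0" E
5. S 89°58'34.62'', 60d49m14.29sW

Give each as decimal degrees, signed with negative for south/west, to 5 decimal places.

1. -82.52160, -161.24842
2. -63.80497, -140.36519
3. 49.46347, -21.38472
4. 12.24131, 178.55778
5. -89.97628, -60.82064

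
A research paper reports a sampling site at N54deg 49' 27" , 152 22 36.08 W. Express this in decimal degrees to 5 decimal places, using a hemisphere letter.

54.82417° N, 152.37669° W

Latitude: 49′ + 27″ = 49.45000′; 54 + 49.45000/60 = 54.824167
Lon: 22′ + 36.08″ = 22.60133′; 152 + 22.60133/60 = 152.376689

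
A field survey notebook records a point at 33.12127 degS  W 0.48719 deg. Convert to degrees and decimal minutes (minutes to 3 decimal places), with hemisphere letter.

Latitude: minutes = (33.121270 − 33) × 60 = 7.27620
Lon: fractional part 0.487190 → 29.23140 minutes

33° 7.276′ S, 0° 29.231′ W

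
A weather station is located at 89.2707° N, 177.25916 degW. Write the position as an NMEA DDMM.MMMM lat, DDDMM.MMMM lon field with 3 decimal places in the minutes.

8916.242,N / 17715.550,W

φ: 89° + 0.270700 × 60 = 89° 16.24200′
λ: minutes = (177.259160 − 177) × 60 = 15.54960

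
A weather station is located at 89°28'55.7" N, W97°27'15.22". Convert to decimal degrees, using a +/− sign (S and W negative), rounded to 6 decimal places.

Lat: 89 + 28/60 + 55.7/3600 = 89.4821389
N ⇒ keep positive
λ: 97° + 27/60 + 15.22/3600 = 97 + 0.450000 + 0.004228 = 97.4542278
W ⇒ negate

89.482139, -97.454228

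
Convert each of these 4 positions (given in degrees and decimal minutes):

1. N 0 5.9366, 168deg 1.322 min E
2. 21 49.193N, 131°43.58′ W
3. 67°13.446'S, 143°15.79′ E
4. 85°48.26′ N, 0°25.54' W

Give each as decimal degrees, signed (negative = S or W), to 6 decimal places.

1. 0.098943, 168.022033
2. 21.819883, -131.726333
3. -67.224100, 143.263167
4. 85.804333, -0.425667

Point 1:
  φ: 0 + 5.9366/60 = 0.0989433
  N ⇒ keep positive
  Longitude: 168 + 1.322/60 = 168.0220333
  E → positive
Point 2:
  Latitude: 49.193′ = 0.819883°; total 21.8198833
  N → positive
  λ: 43.58′ = 0.726333°; total 131.7263333
  W ⇒ negate
Point 3:
  Lat: 13.446′ = 0.224100°; total 67.2241000
  S → negative
  λ: 15.79′ = 0.263167°; total 143.2631667
  E ⇒ keep positive
Point 4:
  Lat: 85 + 48.26/60 = 85.8043333
  N → positive
  Longitude: 25.54′ = 0.425667°; total 0.4256667
  hemisphere W, so the sign is −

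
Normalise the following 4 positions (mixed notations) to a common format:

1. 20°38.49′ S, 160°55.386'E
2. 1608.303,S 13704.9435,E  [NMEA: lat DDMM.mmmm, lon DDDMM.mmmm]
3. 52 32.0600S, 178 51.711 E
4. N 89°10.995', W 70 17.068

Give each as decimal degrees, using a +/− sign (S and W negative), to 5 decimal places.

Point 1:
  φ: 20 + 38.49/60 = 20.641500
  S ⇒ negate
  λ: 55.386′ = 0.923100°; total 160.923100
  E → positive
Point 2:
  Latitude: degrees = first 2 digits = 16, minutes = 8.303; 16 + 8.303/60 = 16.138383
  S ⇒ negate
  Longitude: split at 3 digits → 137° and 4.9435′; 137 + 4.9435/60 = 137.082392
  E ⇒ keep positive
Point 3:
  φ: 52 + 32.06/60 = 52.534333
  S → negative
  Lon: 51.711′ = 0.861850°; total 178.861850
  E → positive
Point 4:
  Lat: 10.995′ = 0.183250°; total 89.183250
  N → positive
  λ: 70 + 17.068/60 = 70.284467
  W ⇒ negate

1. -20.64150, 160.92310
2. -16.13838, 137.08239
3. -52.53433, 178.86185
4. 89.18325, -70.28447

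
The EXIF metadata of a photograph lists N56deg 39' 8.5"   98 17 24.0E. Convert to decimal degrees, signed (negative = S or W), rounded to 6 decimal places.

56.652361, 98.290000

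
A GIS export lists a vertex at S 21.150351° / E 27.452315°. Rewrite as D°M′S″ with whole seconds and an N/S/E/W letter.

21°09′1″ S, 27°27′8″ E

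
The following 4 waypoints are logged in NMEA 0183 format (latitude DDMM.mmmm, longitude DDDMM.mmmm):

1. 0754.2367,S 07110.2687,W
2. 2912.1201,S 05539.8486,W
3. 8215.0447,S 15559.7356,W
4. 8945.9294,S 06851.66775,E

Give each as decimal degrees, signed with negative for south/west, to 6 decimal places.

1. -7.903945, -71.171145
2. -29.202002, -55.664143
3. -82.250745, -155.995593
4. -89.765490, 68.861129

Point 1:
  Latitude: split at 2 digits → 07° and 54.2367′; 7 + 54.2367/60 = 7.9039450
  hemisphere S, so the sign is −
  λ: degrees = first 3 digits = 71, minutes = 10.2687; 71 + 10.2687/60 = 71.1711450
  hemisphere W, so the sign is −
Point 2:
  Latitude: split at 2 digits → 29° and 12.1201′; 29 + 12.1201/60 = 29.2020017
  S ⇒ negate
  Lon: degrees = first 3 digits = 55, minutes = 39.8486; 55 + 39.8486/60 = 55.6641433
  W → negative
Point 3:
  φ: degrees = first 2 digits = 82, minutes = 15.0447; 82 + 15.0447/60 = 82.2507450
  S → negative
  λ: split at 3 digits → 155° and 59.7356′; 155 + 59.7356/60 = 155.9955933
  W → negative
Point 4:
  Latitude: split at 2 digits → 89° and 45.9294′; 89 + 45.9294/60 = 89.7654900
  S → negative
  Longitude: split at 3 digits → 068° and 51.66775′; 68 + 51.66775/60 = 68.8611292
  E → positive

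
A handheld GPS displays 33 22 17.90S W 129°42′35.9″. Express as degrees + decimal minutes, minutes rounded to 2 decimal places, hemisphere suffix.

Lat: seconds/60 = 0.29833; minutes = 22 + 0.29833 = 22.2983
Lon: 42 + 35.9/60 = 42.5983′

33° 22.30′ S, 129° 42.60′ W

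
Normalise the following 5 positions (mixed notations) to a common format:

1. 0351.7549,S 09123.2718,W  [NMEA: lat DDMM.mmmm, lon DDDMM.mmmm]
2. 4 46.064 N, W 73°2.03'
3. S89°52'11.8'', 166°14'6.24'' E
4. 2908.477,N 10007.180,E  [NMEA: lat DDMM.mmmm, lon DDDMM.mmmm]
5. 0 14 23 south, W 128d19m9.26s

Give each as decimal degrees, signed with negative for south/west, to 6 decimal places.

Point 1:
  Lat: split at 2 digits → 03° and 51.7549′; 3 + 51.7549/60 = 3.8625817
  S ⇒ negate
  Longitude: degrees = first 3 digits = 91, minutes = 23.2718; 91 + 23.2718/60 = 91.3878633
  W → negative
Point 2:
  Lat: 46.064′ = 0.767733°; total 4.7677333
  N ⇒ keep positive
  λ: 73 + 2.03/60 = 73.0338333
  hemisphere W, so the sign is −
Point 3:
  Lat: 52′ + 11.8″ = 52.19667′; 89 + 52.19667/60 = 89.8699444
  S → negative
  Longitude: 14′ + 6.24″ = 14.10400′; 166 + 14.10400/60 = 166.2350667
  E → positive
Point 4:
  φ: degrees = first 2 digits = 29, minutes = 8.477; 29 + 8.477/60 = 29.1412833
  N ⇒ keep positive
  Longitude: split at 3 digits → 100° and 7.18′; 100 + 7.18/60 = 100.1196667
  E ⇒ keep positive
Point 5:
  Lat: 14′ + 23″ = 14.38333′; 0 + 14.38333/60 = 0.2397222
  S → negative
  λ: 128° + 19/60 + 9.26/3600 = 128 + 0.316667 + 0.002572 = 128.3192389
  hemisphere W, so the sign is −

1. -3.862582, -91.387863
2. 4.767733, -73.033833
3. -89.869944, 166.235067
4. 29.141283, 100.119667
5. -0.239722, -128.319239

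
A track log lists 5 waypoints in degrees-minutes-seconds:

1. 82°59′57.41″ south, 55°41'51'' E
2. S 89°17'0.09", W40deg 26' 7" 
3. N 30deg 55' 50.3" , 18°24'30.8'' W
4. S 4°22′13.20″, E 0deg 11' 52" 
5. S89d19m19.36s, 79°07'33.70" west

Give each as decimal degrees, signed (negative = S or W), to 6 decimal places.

Point 1:
  Latitude: 82 + 59/60 + 57.41/3600 = 82.9992806
  S ⇒ negate
  Longitude: 55 + 41/60 + 51/3600 = 55.6975000
  E ⇒ keep positive
Point 2:
  Latitude: 17′ + 0.09″ = 17.00150′; 89 + 17.00150/60 = 89.2833583
  S → negative
  Lon: 40 + 26/60 + 7/3600 = 40.4352778
  W → negative
Point 3:
  φ: 55′ + 50.3″ = 55.83833′; 30 + 55.83833/60 = 30.9306389
  N ⇒ keep positive
  Longitude: 18 + 24/60 + 30.8/3600 = 18.4085556
  W ⇒ negate
Point 4:
  Lat: 4 + 22/60 + 13.2/3600 = 4.3703333
  hemisphere S, so the sign is −
  Longitude: 0 + 11/60 + 52/3600 = 0.1977778
  E ⇒ keep positive
Point 5:
  Lat: 89° + 19/60 + 19.36/3600 = 89 + 0.316667 + 0.005378 = 89.3220444
  S ⇒ negate
  Lon: 79° + 7/60 + 33.7/3600 = 79 + 0.116667 + 0.009361 = 79.1260278
  W → negative

1. -82.999281, 55.697500
2. -89.283358, -40.435278
3. 30.930639, -18.408556
4. -4.370333, 0.197778
5. -89.322044, -79.126028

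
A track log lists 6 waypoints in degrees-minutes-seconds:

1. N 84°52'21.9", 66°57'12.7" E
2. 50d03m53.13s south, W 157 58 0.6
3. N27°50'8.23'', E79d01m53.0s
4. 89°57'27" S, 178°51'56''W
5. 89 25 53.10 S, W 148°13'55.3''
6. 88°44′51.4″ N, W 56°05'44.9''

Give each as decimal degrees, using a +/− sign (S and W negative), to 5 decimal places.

1. 84.87275, 66.95353
2. -50.06476, -157.96683
3. 27.83562, 79.03139
4. -89.95750, -178.86556
5. -89.43142, -148.23203
6. 88.74761, -56.09581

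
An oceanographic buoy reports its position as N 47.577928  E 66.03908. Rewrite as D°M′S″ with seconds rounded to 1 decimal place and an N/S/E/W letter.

Lat: 0.577928 × 60 = 34.67568′ → 34′, remainder × 60 = 40.541″
λ: 0.039080° → 2.34480′; 0.34480 × 60 = 20.688″

47°34′40.5″ N, 66°02′20.7″ E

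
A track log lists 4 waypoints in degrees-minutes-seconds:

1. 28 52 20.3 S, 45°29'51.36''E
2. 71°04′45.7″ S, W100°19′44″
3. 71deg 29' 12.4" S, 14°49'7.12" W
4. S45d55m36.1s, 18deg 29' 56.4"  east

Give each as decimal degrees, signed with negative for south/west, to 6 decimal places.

1. -28.872306, 45.497600
2. -71.079361, -100.328889
3. -71.486778, -14.818644
4. -45.926694, 18.499000

Point 1:
  Lat: 28 + 52/60 + 20.3/3600 = 28.8723056
  S ⇒ negate
  λ: 29′ + 51.36″ = 29.85600′; 45 + 29.85600/60 = 45.4976000
  E → positive
Point 2:
  Lat: 4′ + 45.7″ = 4.76167′; 71 + 4.76167/60 = 71.0793611
  S ⇒ negate
  Longitude: 100 + 19/60 + 44/3600 = 100.3288889
  W → negative
Point 3:
  Lat: 71 + 29/60 + 12.4/3600 = 71.4867778
  hemisphere S, so the sign is −
  λ: 14 + 49/60 + 7.12/3600 = 14.8186444
  W → negative
Point 4:
  φ: 55′ + 36.1″ = 55.60167′; 45 + 55.60167/60 = 45.9266944
  S ⇒ negate
  λ: 18° + 29/60 + 56.4/3600 = 18 + 0.483333 + 0.015667 = 18.4990000
  E → positive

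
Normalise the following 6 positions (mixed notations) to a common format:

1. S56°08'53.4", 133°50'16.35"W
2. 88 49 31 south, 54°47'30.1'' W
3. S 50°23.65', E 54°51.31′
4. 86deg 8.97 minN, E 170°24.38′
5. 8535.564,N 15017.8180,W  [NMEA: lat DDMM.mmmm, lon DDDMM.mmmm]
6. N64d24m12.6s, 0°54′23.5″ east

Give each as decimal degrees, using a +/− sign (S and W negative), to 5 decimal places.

1. -56.14817, -133.83788
2. -88.82528, -54.79169
3. -50.39417, 54.85517
4. 86.14950, 170.40633
5. 85.59273, -150.29697
6. 64.40350, 0.90653

Point 1:
  φ: 56° + 8/60 + 53.4/3600 = 56 + 0.133333 + 0.014833 = 56.148167
  S → negative
  λ: 133° + 50/60 + 16.35/3600 = 133 + 0.833333 + 0.004542 = 133.837875
  hemisphere W, so the sign is −
Point 2:
  Lat: 49′ + 31″ = 49.51667′; 88 + 49.51667/60 = 88.825278
  S → negative
  λ: 54° + 47/60 + 30.1/3600 = 54 + 0.783333 + 0.008361 = 54.791694
  W → negative
Point 3:
  Latitude: 50 + 23.65/60 = 50.394167
  hemisphere S, so the sign is −
  Longitude: 54 + 51.31/60 = 54.855167
  E ⇒ keep positive
Point 4:
  Latitude: 86 + 8.97/60 = 86.149500
  N ⇒ keep positive
  λ: 24.38′ = 0.406333°; total 170.406333
  E → positive
Point 5:
  Latitude: split at 2 digits → 85° and 35.564′; 85 + 35.564/60 = 85.592733
  N → positive
  λ: degrees = first 3 digits = 150, minutes = 17.818; 150 + 17.818/60 = 150.296967
  W → negative
Point 6:
  Lat: 24′ + 12.6″ = 24.21000′; 64 + 24.21000/60 = 64.403500
  N ⇒ keep positive
  Lon: 54′ + 23.5″ = 54.39167′; 0 + 54.39167/60 = 0.906528
  E → positive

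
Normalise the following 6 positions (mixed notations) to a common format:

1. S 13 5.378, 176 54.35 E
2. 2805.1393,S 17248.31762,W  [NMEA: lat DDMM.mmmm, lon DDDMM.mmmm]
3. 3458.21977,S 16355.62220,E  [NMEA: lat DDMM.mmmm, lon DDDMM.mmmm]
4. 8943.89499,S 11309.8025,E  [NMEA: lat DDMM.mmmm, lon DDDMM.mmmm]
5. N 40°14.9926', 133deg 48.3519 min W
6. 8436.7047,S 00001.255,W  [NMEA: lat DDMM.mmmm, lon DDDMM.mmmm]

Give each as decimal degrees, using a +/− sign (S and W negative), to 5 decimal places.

Point 1:
  φ: 13 + 5.378/60 = 13.089633
  S → negative
  Lon: 54.35′ = 0.905833°; total 176.905833
  E ⇒ keep positive
Point 2:
  Latitude: split at 2 digits → 28° and 5.1393′; 28 + 5.1393/60 = 28.085655
  S ⇒ negate
  Longitude: degrees = first 3 digits = 172, minutes = 48.31762; 172 + 48.31762/60 = 172.805294
  hemisphere W, so the sign is −
Point 3:
  φ: degrees = first 2 digits = 34, minutes = 58.21977; 34 + 58.21977/60 = 34.970330
  S ⇒ negate
  Lon: degrees = first 3 digits = 163, minutes = 55.6222; 163 + 55.6222/60 = 163.927037
  E → positive
Point 4:
  Lat: degrees = first 2 digits = 89, minutes = 43.89499; 89 + 43.89499/60 = 89.731583
  S ⇒ negate
  Lon: split at 3 digits → 113° and 9.8025′; 113 + 9.8025/60 = 113.163375
  E ⇒ keep positive
Point 5:
  Lat: 14.9926′ = 0.249877°; total 40.249877
  N ⇒ keep positive
  Longitude: 48.3519′ = 0.805865°; total 133.805865
  hemisphere W, so the sign is −
Point 6:
  Lat: split at 2 digits → 84° and 36.7047′; 84 + 36.7047/60 = 84.611745
  S ⇒ negate
  Lon: split at 3 digits → 000° and 1.255′; 0 + 1.255/60 = 0.020917
  W ⇒ negate

1. -13.08963, 176.90583
2. -28.08566, -172.80529
3. -34.97033, 163.92704
4. -89.73158, 113.16338
5. 40.24988, -133.80587
6. -84.61175, -0.02092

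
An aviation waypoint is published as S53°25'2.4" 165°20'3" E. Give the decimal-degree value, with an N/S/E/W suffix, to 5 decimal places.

φ: 53 + 25/60 + 2.4/3600 = 53.417333
Lon: 165° + 20/60 + 3/3600 = 165 + 0.333333 + 0.000833 = 165.334167

53.41733° S, 165.33417° E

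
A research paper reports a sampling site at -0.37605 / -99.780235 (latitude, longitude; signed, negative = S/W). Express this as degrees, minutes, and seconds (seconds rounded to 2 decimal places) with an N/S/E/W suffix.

Latitude is negative → S; |value| = 0.376050
Latitude: whole degrees 0; 22.56300′ → 22′ and 33.7800″
Longitude is negative → W; |value| = 99.780235
Longitude: 0.780235 × 60 = 46.81410′ → 46′, remainder × 60 = 48.8460″

0°22′33.78″ S, 99°46′48.85″ W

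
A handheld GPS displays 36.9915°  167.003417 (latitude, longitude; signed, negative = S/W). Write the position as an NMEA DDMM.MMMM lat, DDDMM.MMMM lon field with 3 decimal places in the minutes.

Latitude: fractional part 0.991500 → 59.49000 minutes
λ: 167° + 0.003417 × 60 = 167° 0.20502′

3659.490,N / 16700.205,E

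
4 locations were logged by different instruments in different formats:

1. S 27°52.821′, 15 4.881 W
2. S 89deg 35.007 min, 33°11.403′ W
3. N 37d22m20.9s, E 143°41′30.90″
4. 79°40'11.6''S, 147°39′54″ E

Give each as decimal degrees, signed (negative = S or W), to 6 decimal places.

1. -27.880350, -15.081350
2. -89.583450, -33.190050
3. 37.372472, 143.691917
4. -79.669889, 147.665000

Point 1:
  φ: 27 + 52.821/60 = 27.8803500
  S ⇒ negate
  Longitude: 15 + 4.881/60 = 15.0813500
  W ⇒ negate
Point 2:
  Lat: 89 + 35.007/60 = 89.5834500
  S → negative
  Lon: 33 + 11.403/60 = 33.1900500
  hemisphere W, so the sign is −
Point 3:
  Latitude: 22′ + 20.9″ = 22.34833′; 37 + 22.34833/60 = 37.3724722
  N → positive
  Longitude: 41′ + 30.9″ = 41.51500′; 143 + 41.51500/60 = 143.6919167
  E ⇒ keep positive
Point 4:
  φ: 79 + 40/60 + 11.6/3600 = 79.6698889
  S → negative
  λ: 147° + 39/60 + 54/3600 = 147 + 0.650000 + 0.015000 = 147.6650000
  E → positive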